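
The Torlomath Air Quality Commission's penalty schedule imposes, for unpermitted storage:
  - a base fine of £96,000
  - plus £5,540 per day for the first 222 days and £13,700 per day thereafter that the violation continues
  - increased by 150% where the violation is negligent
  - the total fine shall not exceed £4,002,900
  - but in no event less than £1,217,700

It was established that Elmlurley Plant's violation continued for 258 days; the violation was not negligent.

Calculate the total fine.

First 222 days: 222 × £5,540 = £1,229,880
Remaining days: (258 − 222) × £13,700 = £493,200
Per-day component: £1,229,880 + £493,200 = £1,723,080
Base plus per-day: £96,000 + £1,723,080 = £1,819,080
The violation was not negligent: no 150% increase.
Cap at £4,002,900: £1,819,080 is within the cap, no reduction.
Minimum £1,217,700: £1,819,080 meets the minimum, no increase.

£1,819,080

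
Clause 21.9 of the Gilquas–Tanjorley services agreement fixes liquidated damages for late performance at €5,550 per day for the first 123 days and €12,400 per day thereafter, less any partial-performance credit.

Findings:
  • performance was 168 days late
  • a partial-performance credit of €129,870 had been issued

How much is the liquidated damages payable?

First 123 days: 123 × €5,550 = €682,650
Remaining days: (168 − 123) × €12,400 = €558,000
Accrued per-day damages: €682,650 + €558,000 = €1,240,650
Less partial-performance credit: €1,240,650 − €129,870 = €1,110,780

€1,110,780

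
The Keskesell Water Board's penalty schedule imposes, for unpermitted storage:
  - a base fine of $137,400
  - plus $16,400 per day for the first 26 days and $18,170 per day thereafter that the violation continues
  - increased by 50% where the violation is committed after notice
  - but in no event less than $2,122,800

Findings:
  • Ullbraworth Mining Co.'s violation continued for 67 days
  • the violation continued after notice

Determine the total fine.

First 26 days: 26 × $16,400 = $426,400
Remaining days: (67 − 26) × $18,170 = $744,970
Per-day component: $426,400 + $744,970 = $1,171,370
Base plus per-day: $137,400 + $1,171,370 = $1,308,770
Enhancement: 50% of $1,308,770 = $654,385
Enhanced fine: $1,308,770 + $654,385 = $1,963,155
Minimum $2,122,800: $1,963,155 is below the minimum → $2,122,800

$2,122,800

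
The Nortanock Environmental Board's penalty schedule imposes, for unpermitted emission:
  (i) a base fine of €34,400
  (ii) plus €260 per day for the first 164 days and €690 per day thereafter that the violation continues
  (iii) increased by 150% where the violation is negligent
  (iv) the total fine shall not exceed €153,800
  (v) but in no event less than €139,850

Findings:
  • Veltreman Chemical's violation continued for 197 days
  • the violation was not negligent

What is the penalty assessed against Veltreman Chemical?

First 164 days: 164 × €260 = €42,640
Remaining days: (197 − 164) × €690 = €22,770
Per-day component: €42,640 + €22,770 = €65,410
Base plus per-day: €34,400 + €65,410 = €99,810
The violation was not negligent: no 150% increase.
Cap at €153,800: €99,810 is within the cap, no reduction.
Minimum €139,850: €99,810 is below the minimum → €139,850

€139,850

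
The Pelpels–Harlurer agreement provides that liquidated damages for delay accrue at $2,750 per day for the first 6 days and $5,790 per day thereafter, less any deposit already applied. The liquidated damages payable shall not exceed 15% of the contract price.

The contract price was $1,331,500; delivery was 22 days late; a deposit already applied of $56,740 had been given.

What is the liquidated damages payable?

First 6 days: 6 × $2,750 = $16,500
Remaining days: (22 − 6) × $5,790 = $92,640
Accrued per-day damages: $16,500 + $92,640 = $109,140
Less deposit already applied: $109,140 − $56,740 = $52,400
Cap: 15% of $1,331,500 = $199,725
Cap at $199,725: $52,400 is within the cap, no reduction.

$52,400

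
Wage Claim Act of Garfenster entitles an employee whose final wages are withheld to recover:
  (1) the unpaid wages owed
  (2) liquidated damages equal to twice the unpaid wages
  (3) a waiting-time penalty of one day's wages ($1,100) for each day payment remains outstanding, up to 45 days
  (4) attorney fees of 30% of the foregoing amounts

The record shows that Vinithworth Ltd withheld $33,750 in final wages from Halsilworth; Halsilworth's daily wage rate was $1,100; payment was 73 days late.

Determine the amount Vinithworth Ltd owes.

$195,975

Doubled: 2 × $33,750 = $67,500
Penalty days: min(73, 45) = 45
Waiting-time penalty: 45 × $1,100 = $49,500
Subtotal: $33,750 + $67,500 + $49,500 = $150,750
Attorney fees: 30% of $150,750 = $45,225
Total award: $150,750 + $45,225 = $195,975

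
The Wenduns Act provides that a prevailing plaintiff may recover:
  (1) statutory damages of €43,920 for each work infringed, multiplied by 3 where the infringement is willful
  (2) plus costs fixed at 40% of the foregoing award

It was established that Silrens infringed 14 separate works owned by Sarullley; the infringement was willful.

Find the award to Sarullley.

€2,582,496

Statutory damages: 14 × €43,920 = €614,880
Trebled: 3 × €614,880 = €1,844,640
Costs: 40% of €1,844,640 = €737,856
Award plus costs: €1,844,640 + €737,856 = €2,582,496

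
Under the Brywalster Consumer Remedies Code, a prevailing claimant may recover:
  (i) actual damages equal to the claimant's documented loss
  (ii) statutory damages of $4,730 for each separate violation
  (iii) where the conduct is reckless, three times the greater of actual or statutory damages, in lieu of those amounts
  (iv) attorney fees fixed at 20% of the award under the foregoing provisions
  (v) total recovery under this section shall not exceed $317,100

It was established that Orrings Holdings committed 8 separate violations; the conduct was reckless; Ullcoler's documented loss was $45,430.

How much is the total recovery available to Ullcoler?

$163,548

Statutory damages: 8 × $4,730 = $37,840
Greater of actual damages ($45,430) or statutory damages ($37,840): $45,430
Trebled: 3 × $45,430 = $136,290
Attorney fees: 20% of $136,290 = $27,258
Total before cap: $136,290 + $27,258 = $163,548
Cap at $317,100: $163,548 is within the cap, no reduction.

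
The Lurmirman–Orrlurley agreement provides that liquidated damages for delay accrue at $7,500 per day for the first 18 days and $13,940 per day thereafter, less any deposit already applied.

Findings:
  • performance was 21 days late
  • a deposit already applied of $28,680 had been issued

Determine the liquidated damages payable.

$148,140

First 18 days: 18 × $7,500 = $135,000
Remaining days: (21 − 18) × $13,940 = $41,820
Accrued per-day damages: $135,000 + $41,820 = $176,820
Less deposit already applied: $176,820 − $28,680 = $148,140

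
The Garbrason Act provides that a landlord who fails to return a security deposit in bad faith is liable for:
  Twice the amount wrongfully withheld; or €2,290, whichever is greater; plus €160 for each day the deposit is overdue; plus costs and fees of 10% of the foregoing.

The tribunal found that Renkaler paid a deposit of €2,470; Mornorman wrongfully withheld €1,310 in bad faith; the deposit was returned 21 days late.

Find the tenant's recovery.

Recovery: €6,578

Doubled: 2 × €1,310 = €2,620
Minimum €2,290: €2,620 meets the minimum, no increase.
Late-return penalty: 21 × €160 = €3,360
Damages plus late penalty: €2,620 + €3,360 = €5,980
Costs and fees: 10% of €5,980 = €598
Total recovery: €5,980 + €598 = €6,578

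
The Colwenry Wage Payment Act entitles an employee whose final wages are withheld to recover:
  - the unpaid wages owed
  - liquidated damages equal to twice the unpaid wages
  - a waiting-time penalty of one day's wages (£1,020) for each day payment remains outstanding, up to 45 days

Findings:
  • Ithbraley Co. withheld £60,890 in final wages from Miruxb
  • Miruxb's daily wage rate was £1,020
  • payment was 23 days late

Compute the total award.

Doubled: 2 × £60,890 = £121,780
Penalty days: min(23, 45) = 23
Waiting-time penalty: 23 × £1,020 = £23,460
Total award: £60,890 + £121,780 + £23,460 = £206,130

£206,130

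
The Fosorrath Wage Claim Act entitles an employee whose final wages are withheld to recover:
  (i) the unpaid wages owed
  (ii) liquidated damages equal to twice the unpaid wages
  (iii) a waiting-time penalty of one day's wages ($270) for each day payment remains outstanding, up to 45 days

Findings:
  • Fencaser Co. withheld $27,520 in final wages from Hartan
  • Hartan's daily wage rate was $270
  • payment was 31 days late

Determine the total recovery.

$90,930

Doubled: 2 × $27,520 = $55,040
Penalty days: min(31, 45) = 31
Waiting-time penalty: 31 × $270 = $8,370
Total award: $27,520 + $55,040 + $8,370 = $90,930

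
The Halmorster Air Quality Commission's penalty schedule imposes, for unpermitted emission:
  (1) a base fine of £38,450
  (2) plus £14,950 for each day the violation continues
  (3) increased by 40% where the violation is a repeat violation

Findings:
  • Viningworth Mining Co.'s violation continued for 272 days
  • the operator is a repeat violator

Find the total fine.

£5,746,790

Per-day component: 272 × £14,950 = £4,066,400
Base plus per-day: £38,450 + £4,066,400 = £4,104,850
Enhancement: 40% of £4,104,850 = £1,641,940
Enhanced fine: £4,104,850 + £1,641,940 = £5,746,790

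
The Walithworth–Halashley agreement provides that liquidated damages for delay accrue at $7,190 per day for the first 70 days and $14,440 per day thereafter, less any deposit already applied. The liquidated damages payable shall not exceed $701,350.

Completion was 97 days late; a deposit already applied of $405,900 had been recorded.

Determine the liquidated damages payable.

$487,280

First 70 days: 70 × $7,190 = $503,300
Remaining days: (97 − 70) × $14,440 = $389,880
Accrued per-day damages: $503,300 + $389,880 = $893,180
Less deposit already applied: $893,180 − $405,900 = $487,280
Cap at $701,350: $487,280 is within the cap, no reduction.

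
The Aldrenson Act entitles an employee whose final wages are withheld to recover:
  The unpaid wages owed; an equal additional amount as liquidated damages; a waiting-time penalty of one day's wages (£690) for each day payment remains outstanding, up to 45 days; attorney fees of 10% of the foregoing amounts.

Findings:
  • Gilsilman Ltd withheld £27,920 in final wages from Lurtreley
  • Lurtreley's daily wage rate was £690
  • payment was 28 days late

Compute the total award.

£82,676

Liquidated damages (equal amount): £27,920
Penalty days: min(28, 45) = 28
Waiting-time penalty: 28 × £690 = £19,320
Subtotal: £27,920 + £27,920 + £19,320 = £75,160
Attorney fees: 10% of £75,160 = £7,516
Total award: £75,160 + £7,516 = £82,676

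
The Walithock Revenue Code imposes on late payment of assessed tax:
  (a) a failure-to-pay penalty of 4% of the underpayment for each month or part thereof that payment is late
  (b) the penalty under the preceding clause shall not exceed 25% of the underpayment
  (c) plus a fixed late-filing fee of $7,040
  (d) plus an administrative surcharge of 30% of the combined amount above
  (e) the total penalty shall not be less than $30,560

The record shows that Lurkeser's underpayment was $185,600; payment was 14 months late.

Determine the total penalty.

$69,472

Accrued rate: 4% × 14 = 56%, capped at 25% → 25%
Failure-to-pay penalty: 25% of $185,600 = $46,400
Penalty before surcharge: $46,400 + $7,040 = $53,440
Administrative surcharge: 30% of $53,440 = $16,032
Total penalty: $53,440 + $16,032 = $69,472
Minimum $30,560: $69,472 meets the minimum, no increase.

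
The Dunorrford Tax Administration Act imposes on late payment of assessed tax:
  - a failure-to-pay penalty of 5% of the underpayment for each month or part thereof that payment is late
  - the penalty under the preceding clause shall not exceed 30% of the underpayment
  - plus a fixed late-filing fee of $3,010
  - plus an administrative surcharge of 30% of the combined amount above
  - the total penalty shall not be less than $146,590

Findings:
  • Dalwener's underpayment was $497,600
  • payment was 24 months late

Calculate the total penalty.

Accrued rate: 5% × 24 = 120%, capped at 30% → 30%
Failure-to-pay penalty: 30% of $497,600 = $149,280
Penalty before surcharge: $149,280 + $3,010 = $152,290
Administrative surcharge: 30% of $152,290 = $45,687
Total penalty: $152,290 + $45,687 = $197,977
Minimum $146,590: $197,977 meets the minimum, no increase.

Penalty: $197,977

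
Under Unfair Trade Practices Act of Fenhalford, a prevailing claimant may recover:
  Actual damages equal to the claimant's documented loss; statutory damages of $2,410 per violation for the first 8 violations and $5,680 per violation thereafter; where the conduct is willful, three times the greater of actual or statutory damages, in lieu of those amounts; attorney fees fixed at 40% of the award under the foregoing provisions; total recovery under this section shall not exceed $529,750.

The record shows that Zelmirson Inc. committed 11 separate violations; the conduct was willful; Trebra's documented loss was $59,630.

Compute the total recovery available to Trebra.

First 8 violations: 8 × $2,410 = $19,280
Remaining violations: (11 − 8) × $5,680 = $17,040
Statutory damages: $19,280 + $17,040 = $36,320
Greater of actual damages ($59,630) or statutory damages ($36,320): $59,630
Trebled: 3 × $59,630 = $178,890
Attorney fees: 40% of $178,890 = $71,556
Total before cap: $178,890 + $71,556 = $250,446
Cap at $529,750: $250,446 is within the cap, no reduction.

$250,446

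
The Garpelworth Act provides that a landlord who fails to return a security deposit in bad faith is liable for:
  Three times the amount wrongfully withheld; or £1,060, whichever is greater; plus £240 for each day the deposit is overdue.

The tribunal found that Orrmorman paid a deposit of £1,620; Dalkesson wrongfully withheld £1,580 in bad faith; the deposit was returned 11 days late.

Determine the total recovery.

Trebled: 3 × £1,580 = £4,740
Minimum £1,060: £4,740 meets the minimum, no increase.
Late-return penalty: 11 × £240 = £2,640
Damages plus late penalty: £4,740 + £2,640 = £7,380

£7,380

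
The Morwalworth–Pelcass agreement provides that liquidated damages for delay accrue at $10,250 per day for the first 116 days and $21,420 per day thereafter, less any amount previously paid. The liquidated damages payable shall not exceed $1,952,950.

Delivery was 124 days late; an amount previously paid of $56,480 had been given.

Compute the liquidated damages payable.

First 116 days: 116 × $10,250 = $1,189,000
Remaining days: (124 − 116) × $21,420 = $171,360
Accrued per-day damages: $1,189,000 + $171,360 = $1,360,360
Less amount previously paid: $1,360,360 − $56,480 = $1,303,880
Cap at $1,952,950: $1,303,880 is within the cap, no reduction.

$1,303,880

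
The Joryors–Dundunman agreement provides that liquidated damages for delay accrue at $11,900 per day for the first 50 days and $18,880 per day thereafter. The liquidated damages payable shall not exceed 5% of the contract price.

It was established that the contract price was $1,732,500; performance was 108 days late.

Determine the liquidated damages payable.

First 50 days: 50 × $11,900 = $595,000
Remaining days: (108 − 50) × $18,880 = $1,095,040
Accrued per-day damages: $595,000 + $1,095,040 = $1,690,040
Cap: 5% of $1,732,500 = $86,625
Cap at $86,625: $1,690,040 exceeds the cap → $86,625

$86,625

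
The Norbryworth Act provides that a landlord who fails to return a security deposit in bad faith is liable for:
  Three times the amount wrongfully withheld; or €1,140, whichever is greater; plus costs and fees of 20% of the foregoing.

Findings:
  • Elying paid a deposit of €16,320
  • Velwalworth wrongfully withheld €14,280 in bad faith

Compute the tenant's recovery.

Trebled: 3 × €14,280 = €42,840
Minimum €1,140: €42,840 meets the minimum, no increase.
Costs and fees: 20% of €42,840 = €8,568
Total recovery: €42,840 + €8,568 = €51,408

€51,408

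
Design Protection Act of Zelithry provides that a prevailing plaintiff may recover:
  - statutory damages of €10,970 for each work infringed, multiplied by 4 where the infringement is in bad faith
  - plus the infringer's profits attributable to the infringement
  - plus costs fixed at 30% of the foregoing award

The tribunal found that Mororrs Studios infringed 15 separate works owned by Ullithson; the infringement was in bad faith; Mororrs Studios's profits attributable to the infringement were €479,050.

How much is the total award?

€1,478,425

Statutory damages: 15 × €10,970 = €164,550
Multiplied by 4: 4 × €164,550 = €658,200
Combined award: €658,200 + €479,050 = €1,137,250
Costs: 30% of €1,137,250 = €341,175
Award plus costs: €1,137,250 + €341,175 = €1,478,425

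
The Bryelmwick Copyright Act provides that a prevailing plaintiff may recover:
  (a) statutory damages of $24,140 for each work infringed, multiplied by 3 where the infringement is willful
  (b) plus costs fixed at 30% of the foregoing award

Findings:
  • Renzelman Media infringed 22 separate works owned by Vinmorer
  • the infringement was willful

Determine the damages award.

Statutory damages: 22 × $24,140 = $531,080
Trebled: 3 × $531,080 = $1,593,240
Costs: 30% of $1,593,240 = $477,972
Award plus costs: $1,593,240 + $477,972 = $2,071,212

Award: $2,071,212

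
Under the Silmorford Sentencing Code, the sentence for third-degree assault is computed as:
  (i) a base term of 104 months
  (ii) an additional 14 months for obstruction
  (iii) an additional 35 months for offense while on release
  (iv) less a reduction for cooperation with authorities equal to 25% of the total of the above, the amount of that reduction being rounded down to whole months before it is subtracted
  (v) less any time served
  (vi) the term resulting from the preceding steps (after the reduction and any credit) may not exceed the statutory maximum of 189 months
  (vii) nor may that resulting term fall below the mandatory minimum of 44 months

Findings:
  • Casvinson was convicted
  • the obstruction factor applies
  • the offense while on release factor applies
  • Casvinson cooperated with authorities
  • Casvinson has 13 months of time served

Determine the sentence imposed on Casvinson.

Obstruction enhancement: +14 months
Offense while on release enhancement: +35 months
Adjusted term: 104 months + 14 months + 35 months = 153 months
Cooperation with authorities reduction: 25% of 153 months = 38 months (rounded down)
After reduction: 153 − 38 = 115 months
Less time served: 115 months − 13 months = 102 months
Cap at 189 months: 102 months is within the cap, no reduction.
Minimum 44 months: 102 months meets the minimum, no increase.

102 months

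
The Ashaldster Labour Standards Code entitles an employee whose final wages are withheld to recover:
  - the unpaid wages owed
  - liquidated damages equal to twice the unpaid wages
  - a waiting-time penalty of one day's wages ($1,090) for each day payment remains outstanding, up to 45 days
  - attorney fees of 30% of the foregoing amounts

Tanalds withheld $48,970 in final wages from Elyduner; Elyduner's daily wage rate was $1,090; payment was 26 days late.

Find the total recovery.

Doubled: 2 × $48,970 = $97,940
Penalty days: min(26, 45) = 26
Waiting-time penalty: 26 × $1,090 = $28,340
Subtotal: $48,970 + $97,940 + $28,340 = $175,250
Attorney fees: 30% of $175,250 = $52,575
Total award: $175,250 + $52,575 = $227,825

$227,825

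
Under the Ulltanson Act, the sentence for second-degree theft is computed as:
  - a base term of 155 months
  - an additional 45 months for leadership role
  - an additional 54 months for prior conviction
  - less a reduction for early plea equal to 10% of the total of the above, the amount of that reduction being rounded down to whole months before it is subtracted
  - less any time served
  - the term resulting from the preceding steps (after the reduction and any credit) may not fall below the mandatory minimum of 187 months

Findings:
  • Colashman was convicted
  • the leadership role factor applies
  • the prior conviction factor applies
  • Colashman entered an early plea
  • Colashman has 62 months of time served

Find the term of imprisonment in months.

Leadership role enhancement: +45 months
Prior conviction enhancement: +54 months
Adjusted term: 155 months + 45 months + 54 months = 254 months
Early plea reduction: 10% of 254 months = 25 months (rounded down)
After reduction: 254 − 25 = 229 months
Less time served: 229 months − 62 months = 167 months
Minimum 187 months: 167 months is below the minimum → 187 months

187 months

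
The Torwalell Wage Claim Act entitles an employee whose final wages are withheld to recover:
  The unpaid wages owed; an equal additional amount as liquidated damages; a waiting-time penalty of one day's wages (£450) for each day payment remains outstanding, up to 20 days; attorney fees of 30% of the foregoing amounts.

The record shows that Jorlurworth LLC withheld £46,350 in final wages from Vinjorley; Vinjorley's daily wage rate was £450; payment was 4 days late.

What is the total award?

Liquidated damages (equal amount): £46,350
Penalty days: min(4, 20) = 4
Waiting-time penalty: 4 × £450 = £1,800
Subtotal: £46,350 + £46,350 + £1,800 = £94,500
Attorney fees: 30% of £94,500 = £28,350
Total award: £94,500 + £28,350 = £122,850

£122,850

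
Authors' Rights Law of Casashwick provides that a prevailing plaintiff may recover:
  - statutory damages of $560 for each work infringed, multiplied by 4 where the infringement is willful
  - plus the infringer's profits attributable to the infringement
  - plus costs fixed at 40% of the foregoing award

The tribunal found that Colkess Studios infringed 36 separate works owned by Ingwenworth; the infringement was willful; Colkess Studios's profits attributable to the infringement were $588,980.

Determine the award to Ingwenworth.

$937,468

Statutory damages: 36 × $560 = $20,160
Multiplied by 4: 4 × $20,160 = $80,640
Combined award: $80,640 + $588,980 = $669,620
Costs: 40% of $669,620 = $267,848
Award plus costs: $669,620 + $267,848 = $937,468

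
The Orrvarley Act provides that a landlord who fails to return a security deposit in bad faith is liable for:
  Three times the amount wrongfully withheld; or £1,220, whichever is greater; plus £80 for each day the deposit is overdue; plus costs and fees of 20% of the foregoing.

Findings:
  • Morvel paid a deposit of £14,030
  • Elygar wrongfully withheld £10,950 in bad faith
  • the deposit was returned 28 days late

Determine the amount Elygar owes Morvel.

Trebled: 3 × £10,950 = £32,850
Minimum £1,220: £32,850 meets the minimum, no increase.
Late-return penalty: 28 × £80 = £2,240
Damages plus late penalty: £32,850 + £2,240 = £35,090
Costs and fees: 20% of £35,090 = £7,018
Total recovery: £35,090 + £7,018 = £42,108

£42,108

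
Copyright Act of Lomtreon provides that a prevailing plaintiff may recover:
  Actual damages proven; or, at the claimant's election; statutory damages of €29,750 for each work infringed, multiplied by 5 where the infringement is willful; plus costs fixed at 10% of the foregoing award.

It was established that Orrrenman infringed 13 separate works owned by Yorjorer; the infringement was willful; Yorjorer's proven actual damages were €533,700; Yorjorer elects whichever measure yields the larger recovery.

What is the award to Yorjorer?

€2,127,125

Statutory damages: 13 × €29,750 = €386,750
Multiplied by 5: 5 × €386,750 = €1,933,750
Greater of actual damages (€533,700) or enhanced statutory damages (€1,933,750): €1,933,750
Costs: 10% of €1,933,750 = €193,375
Award plus costs: €1,933,750 + €193,375 = €2,127,125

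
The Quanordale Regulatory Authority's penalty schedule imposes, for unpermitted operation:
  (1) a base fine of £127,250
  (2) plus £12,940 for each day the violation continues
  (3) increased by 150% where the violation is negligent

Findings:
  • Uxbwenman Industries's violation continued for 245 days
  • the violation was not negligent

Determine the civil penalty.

Per-day component: 245 × £12,940 = £3,170,300
Base plus per-day: £127,250 + £3,170,300 = £3,297,550
The violation was not negligent: no 150% increase.

£3,297,550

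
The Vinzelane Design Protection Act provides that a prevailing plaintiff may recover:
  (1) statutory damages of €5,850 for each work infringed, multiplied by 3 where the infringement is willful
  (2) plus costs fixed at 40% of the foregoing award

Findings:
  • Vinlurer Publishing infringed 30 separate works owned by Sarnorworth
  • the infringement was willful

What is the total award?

Statutory damages: 30 × €5,850 = €175,500
Trebled: 3 × €175,500 = €526,500
Costs: 40% of €526,500 = €210,600
Award plus costs: €526,500 + €210,600 = €737,100

€737,100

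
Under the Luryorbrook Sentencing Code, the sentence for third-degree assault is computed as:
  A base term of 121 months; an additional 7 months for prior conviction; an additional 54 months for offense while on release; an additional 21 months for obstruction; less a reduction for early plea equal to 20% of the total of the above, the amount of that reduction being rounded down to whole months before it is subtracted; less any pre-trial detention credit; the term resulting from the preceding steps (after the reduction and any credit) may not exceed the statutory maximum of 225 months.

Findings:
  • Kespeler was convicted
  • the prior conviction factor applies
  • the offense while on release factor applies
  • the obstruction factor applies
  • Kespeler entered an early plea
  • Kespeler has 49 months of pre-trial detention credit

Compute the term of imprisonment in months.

Prior conviction enhancement: +7 months
Offense while on release enhancement: +54 months
Obstruction enhancement: +21 months
Adjusted term: 121 months + 7 months + 54 months + 21 months = 203 months
Early plea reduction: 20% of 203 months = 40 months (rounded down)
After reduction: 203 − 40 = 163 months
Less pre-trial detention credit: 163 months − 49 months = 114 months
Cap at 225 months: 114 months is within the cap, no reduction.

114 months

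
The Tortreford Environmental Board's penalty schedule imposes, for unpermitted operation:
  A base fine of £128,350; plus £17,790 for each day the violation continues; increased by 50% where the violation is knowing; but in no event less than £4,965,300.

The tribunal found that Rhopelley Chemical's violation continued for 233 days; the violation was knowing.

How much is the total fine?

Per-day component: 233 × £17,790 = £4,145,070
Base plus per-day: £128,350 + £4,145,070 = £4,273,420
Enhancement: 50% of £4,273,420 = £2,136,710
Enhanced fine: £4,273,420 + £2,136,710 = £6,410,130
Minimum £4,965,300: £6,410,130 meets the minimum, no increase.

Civil penalty: £6,410,130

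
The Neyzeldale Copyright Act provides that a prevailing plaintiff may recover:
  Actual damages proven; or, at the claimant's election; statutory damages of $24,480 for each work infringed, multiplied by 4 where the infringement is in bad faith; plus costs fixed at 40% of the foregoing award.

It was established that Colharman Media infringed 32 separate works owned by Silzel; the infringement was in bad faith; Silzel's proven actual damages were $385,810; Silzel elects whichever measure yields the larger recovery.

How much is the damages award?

$4,386,816

Statutory damages: 32 × $24,480 = $783,360
Multiplied by 4: 4 × $783,360 = $3,133,440
Greater of actual damages ($385,810) or enhanced statutory damages ($3,133,440): $3,133,440
Costs: 40% of $3,133,440 = $1,253,376
Award plus costs: $3,133,440 + $1,253,376 = $4,386,816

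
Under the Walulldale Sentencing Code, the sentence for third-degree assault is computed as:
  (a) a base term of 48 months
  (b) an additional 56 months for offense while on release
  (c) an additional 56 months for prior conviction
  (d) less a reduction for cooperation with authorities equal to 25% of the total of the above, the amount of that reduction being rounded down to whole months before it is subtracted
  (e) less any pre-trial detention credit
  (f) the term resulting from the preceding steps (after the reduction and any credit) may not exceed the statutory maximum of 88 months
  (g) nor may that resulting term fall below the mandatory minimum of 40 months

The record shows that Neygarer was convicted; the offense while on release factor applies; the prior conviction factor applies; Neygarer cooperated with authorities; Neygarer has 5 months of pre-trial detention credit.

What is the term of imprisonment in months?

Sentence: 88 months

Offense while on release enhancement: +56 months
Prior conviction enhancement: +56 months
Adjusted term: 48 months + 56 months + 56 months = 160 months
Cooperation with authorities reduction: 25% of 160 months = 40 months (rounded down)
After reduction: 160 − 40 = 120 months
Less pre-trial detention credit: 120 months − 5 months = 115 months
Cap at 88 months: 115 months exceeds the cap → 88 months
Minimum 40 months: 88 months meets the minimum, no increase.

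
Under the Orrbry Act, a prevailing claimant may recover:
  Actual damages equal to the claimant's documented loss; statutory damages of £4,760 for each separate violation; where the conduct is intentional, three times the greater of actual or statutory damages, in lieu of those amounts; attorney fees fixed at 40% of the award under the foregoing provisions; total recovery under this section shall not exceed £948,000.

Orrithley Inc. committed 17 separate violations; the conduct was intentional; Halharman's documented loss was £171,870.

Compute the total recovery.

Statutory damages: 17 × £4,760 = £80,920
Greater of actual damages (£171,870) or statutory damages (£80,920): £171,870
Trebled: 3 × £171,870 = £515,610
Attorney fees: 40% of £515,610 = £206,244
Total before cap: £515,610 + £206,244 = £721,854
Cap at £948,000: £721,854 is within the cap, no reduction.

£721,854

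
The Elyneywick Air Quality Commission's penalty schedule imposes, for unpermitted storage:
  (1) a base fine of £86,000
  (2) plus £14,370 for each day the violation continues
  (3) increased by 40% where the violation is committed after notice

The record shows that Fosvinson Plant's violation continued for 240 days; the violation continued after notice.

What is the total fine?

Per-day component: 240 × £14,370 = £3,448,800
Base plus per-day: £86,000 + £3,448,800 = £3,534,800
Enhancement: 40% of £3,534,800 = £1,413,920
Enhanced fine: £3,534,800 + £1,413,920 = £4,948,720

£4,948,720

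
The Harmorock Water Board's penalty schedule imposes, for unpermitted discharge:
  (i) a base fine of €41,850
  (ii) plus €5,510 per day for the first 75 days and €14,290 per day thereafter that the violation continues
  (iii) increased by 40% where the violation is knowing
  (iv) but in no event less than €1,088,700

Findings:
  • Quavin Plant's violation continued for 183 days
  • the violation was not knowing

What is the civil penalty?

First 75 days: 75 × €5,510 = €413,250
Remaining days: (183 − 75) × €14,290 = €1,543,320
Per-day component: €413,250 + €1,543,320 = €1,956,570
Base plus per-day: €41,850 + €1,956,570 = €1,998,420
The violation was not knowing: no 40% increase.
Minimum €1,088,700: €1,998,420 meets the minimum, no increase.

€1,998,420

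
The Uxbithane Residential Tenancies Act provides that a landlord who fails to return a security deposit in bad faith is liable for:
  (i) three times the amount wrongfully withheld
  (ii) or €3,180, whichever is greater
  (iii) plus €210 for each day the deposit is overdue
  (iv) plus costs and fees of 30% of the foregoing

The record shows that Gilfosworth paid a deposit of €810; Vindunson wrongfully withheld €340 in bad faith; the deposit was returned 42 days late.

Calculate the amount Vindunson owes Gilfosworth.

Trebled: 3 × €340 = €1,020
Minimum €3,180: €1,020 is below the minimum → €3,180
Late-return penalty: 42 × €210 = €8,820
Damages plus late penalty: €3,180 + €8,820 = €12,000
Costs and fees: 30% of €12,000 = €3,600
Total recovery: €12,000 + €3,600 = €15,600

€15,600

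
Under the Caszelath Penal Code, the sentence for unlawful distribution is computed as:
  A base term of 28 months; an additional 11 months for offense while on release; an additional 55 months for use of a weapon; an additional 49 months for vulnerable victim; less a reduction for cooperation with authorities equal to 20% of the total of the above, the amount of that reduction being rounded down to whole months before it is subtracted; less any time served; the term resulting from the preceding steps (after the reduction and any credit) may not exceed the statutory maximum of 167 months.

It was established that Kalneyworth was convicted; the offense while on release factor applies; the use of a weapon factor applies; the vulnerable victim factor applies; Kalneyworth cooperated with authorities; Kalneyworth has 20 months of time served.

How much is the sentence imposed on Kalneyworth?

Offense while on release enhancement: +11 months
Use of a weapon enhancement: +55 months
Vulnerable victim enhancement: +49 months
Adjusted term: 28 months + 11 months + 55 months + 49 months = 143 months
Cooperation with authorities reduction: 20% of 143 months = 28 months (rounded down)
After reduction: 143 − 28 = 115 months
Less time served: 115 months − 20 months = 95 months
Cap at 167 months: 95 months is within the cap, no reduction.

Sentence: 95 months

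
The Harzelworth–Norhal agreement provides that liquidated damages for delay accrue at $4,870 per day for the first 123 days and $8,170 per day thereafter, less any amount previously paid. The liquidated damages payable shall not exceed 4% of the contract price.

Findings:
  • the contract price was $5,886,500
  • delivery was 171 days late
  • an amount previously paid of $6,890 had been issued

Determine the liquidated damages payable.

First 123 days: 123 × $4,870 = $599,010
Remaining days: (171 − 123) × $8,170 = $392,160
Accrued per-day damages: $599,010 + $392,160 = $991,170
Less amount previously paid: $991,170 − $6,890 = $984,280
Cap: 4% of $5,886,500 = $235,460
Cap at $235,460: $984,280 exceeds the cap → $235,460

$235,460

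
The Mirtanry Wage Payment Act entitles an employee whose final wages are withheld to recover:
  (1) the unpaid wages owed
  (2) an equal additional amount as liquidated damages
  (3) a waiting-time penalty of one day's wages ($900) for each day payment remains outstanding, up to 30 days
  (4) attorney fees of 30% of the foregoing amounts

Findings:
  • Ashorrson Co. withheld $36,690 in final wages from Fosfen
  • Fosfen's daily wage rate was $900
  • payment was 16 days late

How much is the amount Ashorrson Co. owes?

$114,114

Liquidated damages (equal amount): $36,690
Penalty days: min(16, 30) = 16
Waiting-time penalty: 16 × $900 = $14,400
Subtotal: $36,690 + $36,690 + $14,400 = $87,780
Attorney fees: 30% of $87,780 = $26,334
Total award: $87,780 + $26,334 = $114,114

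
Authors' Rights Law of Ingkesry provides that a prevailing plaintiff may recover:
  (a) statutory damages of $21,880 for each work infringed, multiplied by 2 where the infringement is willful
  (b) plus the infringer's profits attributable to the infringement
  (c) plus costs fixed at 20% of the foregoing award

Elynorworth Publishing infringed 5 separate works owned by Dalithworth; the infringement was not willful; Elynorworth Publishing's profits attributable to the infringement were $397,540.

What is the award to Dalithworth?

Statutory damages: 5 × $21,880 = $109,400
Infringement not willful: no ×2 enhancement.
Combined award: $109,400 + $397,540 = $506,940
Costs: 20% of $506,940 = $101,388
Award plus costs: $506,940 + $101,388 = $608,328

$608,328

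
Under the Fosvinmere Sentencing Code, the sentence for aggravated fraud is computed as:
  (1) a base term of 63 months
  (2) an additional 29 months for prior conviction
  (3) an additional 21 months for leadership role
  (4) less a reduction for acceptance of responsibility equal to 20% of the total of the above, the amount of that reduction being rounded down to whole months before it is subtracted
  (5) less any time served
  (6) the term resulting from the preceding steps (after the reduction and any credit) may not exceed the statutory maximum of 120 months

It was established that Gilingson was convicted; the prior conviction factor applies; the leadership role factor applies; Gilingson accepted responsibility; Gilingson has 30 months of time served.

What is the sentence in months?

Sentence: 61 months

Prior conviction enhancement: +29 months
Leadership role enhancement: +21 months
Adjusted term: 63 months + 29 months + 21 months = 113 months
Acceptance of responsibility reduction: 20% of 113 months = 22 months (rounded down)
After reduction: 113 − 22 = 91 months
Less time served: 91 months − 30 months = 61 months
Cap at 120 months: 61 months is within the cap, no reduction.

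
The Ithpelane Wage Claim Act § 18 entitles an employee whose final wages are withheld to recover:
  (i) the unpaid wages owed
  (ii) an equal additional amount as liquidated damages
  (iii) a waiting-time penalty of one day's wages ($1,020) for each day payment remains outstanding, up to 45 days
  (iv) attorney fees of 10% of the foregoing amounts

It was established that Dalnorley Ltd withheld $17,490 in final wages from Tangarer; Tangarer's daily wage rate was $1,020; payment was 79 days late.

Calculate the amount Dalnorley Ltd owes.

Total award: $88,968

Liquidated damages (equal amount): $17,490
Penalty days: min(79, 45) = 45
Waiting-time penalty: 45 × $1,020 = $45,900
Subtotal: $17,490 + $17,490 + $45,900 = $80,880
Attorney fees: 10% of $80,880 = $8,088
Total award: $80,880 + $8,088 = $88,968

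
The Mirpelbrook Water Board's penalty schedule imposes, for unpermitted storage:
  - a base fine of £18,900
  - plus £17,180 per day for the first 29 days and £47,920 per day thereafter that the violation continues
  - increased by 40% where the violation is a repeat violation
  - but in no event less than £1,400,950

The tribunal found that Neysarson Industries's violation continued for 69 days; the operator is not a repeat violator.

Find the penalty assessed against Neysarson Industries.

First 29 days: 29 × £17,180 = £498,220
Remaining days: (69 − 29) × £47,920 = £1,916,800
Per-day component: £498,220 + £1,916,800 = £2,415,020
Base plus per-day: £18,900 + £2,415,020 = £2,433,920
The operator is not a repeat violator: no 40% increase.
Minimum £1,400,950: £2,433,920 meets the minimum, no increase.

£2,433,920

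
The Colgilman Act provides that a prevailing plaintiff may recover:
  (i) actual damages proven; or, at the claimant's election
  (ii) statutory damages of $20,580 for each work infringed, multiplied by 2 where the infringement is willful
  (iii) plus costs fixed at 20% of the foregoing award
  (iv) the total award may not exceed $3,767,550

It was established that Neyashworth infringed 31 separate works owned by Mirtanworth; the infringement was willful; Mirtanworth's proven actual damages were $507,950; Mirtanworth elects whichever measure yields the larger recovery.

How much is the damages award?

$1,531,152

Statutory damages: 31 × $20,580 = $637,980
Doubled: 2 × $637,980 = $1,275,960
Greater of actual damages ($507,950) or enhanced statutory damages ($1,275,960): $1,275,960
Costs: 20% of $1,275,960 = $255,192
Award plus costs: $1,275,960 + $255,192 = $1,531,152
Cap at $3,767,550: $1,531,152 is within the cap, no reduction.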